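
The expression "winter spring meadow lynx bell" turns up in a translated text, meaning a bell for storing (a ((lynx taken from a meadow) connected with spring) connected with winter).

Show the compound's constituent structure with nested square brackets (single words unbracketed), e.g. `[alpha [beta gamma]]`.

Whole compound: head "bell", modifier "winter spring meadow lynx".
"winter spring meadow lynx" → head "lynx" (specifically "spring meadow lynx"), modifier "winter".
"spring meadow lynx" → head "lynx" (specifically "meadow lynx"), modifier "spring".
"meadow lynx" → head "lynx", modifier "meadow".
So the structure is [[winter [spring [meadow lynx]]] bell].

[[winter [spring [meadow lynx]]] bell]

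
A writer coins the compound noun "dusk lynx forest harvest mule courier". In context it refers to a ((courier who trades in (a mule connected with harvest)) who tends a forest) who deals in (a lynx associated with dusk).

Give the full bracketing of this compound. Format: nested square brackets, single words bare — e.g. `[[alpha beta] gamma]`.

Whole compound: head "courier" (specifically "forest harvest mule courier"), modifier "dusk lynx".
"dusk lynx" → head "lynx", modifier "dusk".
"forest harvest mule courier" → head "courier" (specifically "harvest mule courier"), modifier "forest".
"harvest mule courier" → head "courier", modifier "harvest mule".
"harvest mule" → head "mule", modifier "harvest".
Putting it together: [[dusk lynx] [forest [[harvest mule] courier]]].

[[dusk lynx] [forest [[harvest mule] courier]]]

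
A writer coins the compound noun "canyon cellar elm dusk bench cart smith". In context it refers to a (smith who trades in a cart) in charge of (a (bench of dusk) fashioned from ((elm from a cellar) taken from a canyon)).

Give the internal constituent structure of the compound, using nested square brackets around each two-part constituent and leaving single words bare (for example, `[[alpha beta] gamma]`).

[[[canyon [cellar elm]] [dusk bench]] [cart smith]]

At the top level: head "smith" (specifically "cart smith"); modifier "canyon cellar elm dusk bench".
"canyon cellar elm dusk bench" → head "bench" (specifically "dusk bench"), modifier "canyon cellar elm".
"canyon cellar elm" → head "elm" (specifically "cellar elm"), modifier "canyon".
"cellar elm" → head "elm", modifier "cellar".
"dusk bench" → head "bench", modifier "dusk".
"cart smith" → head "smith", modifier "cart".
Putting it together: [[[canyon [cellar elm]] [dusk bench]] [cart smith]].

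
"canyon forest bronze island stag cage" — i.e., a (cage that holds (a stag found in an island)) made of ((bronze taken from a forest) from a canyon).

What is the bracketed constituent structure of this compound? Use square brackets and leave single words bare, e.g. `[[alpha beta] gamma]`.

Whole compound: head "cage" (specifically "island stag cage"), modifier "canyon forest bronze".
Within "canyon forest bronze", the head is "bronze" (specifically "forest bronze") and the modifier is "canyon".
Within "forest bronze", the head is "bronze" and the modifier is "forest".
Within "island stag cage", the head is "cage" and the modifier is "island stag".
Within "island stag", the head is "stag" and the modifier is "island".
Assembled: [[canyon [forest bronze]] [[island stag] cage]].

[[canyon [forest bronze]] [[island stag] cage]]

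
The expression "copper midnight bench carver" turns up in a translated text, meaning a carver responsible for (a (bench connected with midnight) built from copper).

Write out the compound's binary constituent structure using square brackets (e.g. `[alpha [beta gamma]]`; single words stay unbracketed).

The outermost head in the paraphrase is "carver", modified by "copper midnight bench".
"copper midnight bench" → head "bench" (specifically "midnight bench"), modifier "copper".
"midnight bench" → head "bench", modifier "midnight".
Putting it together: [[copper [midnight bench]] carver].

[[copper [midnight bench]] carver]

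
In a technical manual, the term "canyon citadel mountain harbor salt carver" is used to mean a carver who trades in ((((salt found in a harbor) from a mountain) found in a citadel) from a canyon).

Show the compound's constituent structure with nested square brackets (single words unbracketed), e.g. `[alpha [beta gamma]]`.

[[canyon [citadel [mountain [harbor salt]]]] carver]

Overall it is a kind of carver; the modifier is "canyon citadel mountain harbor salt".
Within "canyon citadel mountain harbor salt", the head is "salt" (specifically "citadel mountain harbor salt") and the modifier is "canyon".
Within "citadel mountain harbor salt", the head is "salt" (specifically "mountain harbor salt") and the modifier is "citadel".
Within "mountain harbor salt", the head is "salt" (specifically "harbor salt") and the modifier is "mountain".
Within "harbor salt", the head is "salt" and the modifier is "harbor".
Assembled: [[canyon [citadel [mountain [harbor salt]]]] carver].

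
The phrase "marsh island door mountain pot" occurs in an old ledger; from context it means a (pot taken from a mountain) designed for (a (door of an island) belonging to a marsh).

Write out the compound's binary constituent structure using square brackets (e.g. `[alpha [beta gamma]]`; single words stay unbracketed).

Overall it is a kind of pot (specifically "mountain pot"); the modifier is "marsh island door".
"marsh island door" → head "door" (specifically "island door"), modifier "marsh".
"island door" → head "door", modifier "island".
"mountain pot" → head "pot", modifier "mountain".
So the structure is [[marsh [island door]] [mountain pot]].

[[marsh [island door]] [mountain pot]]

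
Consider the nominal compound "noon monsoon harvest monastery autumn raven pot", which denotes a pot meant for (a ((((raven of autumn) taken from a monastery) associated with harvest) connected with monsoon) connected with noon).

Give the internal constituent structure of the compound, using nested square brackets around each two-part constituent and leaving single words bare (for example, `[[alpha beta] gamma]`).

[[noon [monsoon [harvest [monastery [autumn raven]]]]] pot]

At the top level: head "pot"; modifier "noon monsoon harvest monastery autumn raven".
"noon monsoon harvest monastery autumn raven" → head "raven" (specifically "monsoon harvest monastery autumn raven"), modifier "noon".
"monsoon harvest monastery autumn raven" → head "raven" (specifically "harvest monastery autumn raven"), modifier "monsoon".
"harvest monastery autumn raven" → head "raven" (specifically "monastery autumn raven"), modifier "harvest".
"monastery autumn raven" → head "raven" (specifically "autumn raven"), modifier "monastery".
"autumn raven" → head "raven", modifier "autumn".
So the structure is [[noon [monsoon [harvest [monastery [autumn raven]]]]] pot].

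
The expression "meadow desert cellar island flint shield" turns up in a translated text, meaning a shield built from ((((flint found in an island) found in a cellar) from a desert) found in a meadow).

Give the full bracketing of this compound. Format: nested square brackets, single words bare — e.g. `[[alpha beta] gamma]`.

[[meadow [desert [cellar [island flint]]]] shield]

At the top level: head "shield"; modifier "meadow desert cellar island flint".
"meadow desert cellar island flint" → head "flint" (specifically "desert cellar island flint"), modifier "meadow".
"desert cellar island flint" → head "flint" (specifically "cellar island flint"), modifier "desert".
"cellar island flint" → head "flint" (specifically "island flint"), modifier "cellar".
"island flint" → head "flint", modifier "island".
So the structure is [[meadow [desert [cellar [island flint]]]] shield].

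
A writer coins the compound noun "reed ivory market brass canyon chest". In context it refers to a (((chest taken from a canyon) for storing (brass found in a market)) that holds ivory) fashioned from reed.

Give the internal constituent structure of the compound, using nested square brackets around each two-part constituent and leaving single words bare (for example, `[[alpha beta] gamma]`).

Overall it is a kind of chest (specifically "ivory market brass canyon chest"); the modifier is "reed".
Inside "ivory market brass canyon chest": head "chest" (specifically "market brass canyon chest"), modifier "ivory".
Inside "market brass canyon chest": head "chest" (specifically "canyon chest"), modifier "market brass".
Inside "market brass": head "brass", modifier "market".
Inside "canyon chest": head "chest", modifier "canyon".
So the structure is [reed [ivory [[market brass] [canyon chest]]]].

[reed [ivory [[market brass] [canyon chest]]]]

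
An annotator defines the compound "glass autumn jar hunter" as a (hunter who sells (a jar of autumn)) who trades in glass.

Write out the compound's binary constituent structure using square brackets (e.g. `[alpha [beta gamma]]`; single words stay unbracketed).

[glass [[autumn jar] hunter]]

The outermost head in the paraphrase is "hunter" (specifically "autumn jar hunter"), modified by "glass".
Within "autumn jar hunter", the head is "hunter" and the modifier is "autumn jar".
Within "autumn jar", the head is "jar" and the modifier is "autumn".
So the structure is [glass [[autumn jar] hunter]].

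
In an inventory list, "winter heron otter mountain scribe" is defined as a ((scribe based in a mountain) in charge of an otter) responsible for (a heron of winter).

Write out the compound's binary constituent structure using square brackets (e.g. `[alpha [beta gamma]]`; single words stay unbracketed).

Overall it is a kind of scribe (specifically "otter mountain scribe"); the modifier is "winter heron".
Within "winter heron", the head is "heron" and the modifier is "winter".
Within "otter mountain scribe", the head is "scribe" (specifically "mountain scribe") and the modifier is "otter".
Within "mountain scribe", the head is "scribe" and the modifier is "mountain".
So the structure is [[winter heron] [otter [mountain scribe]]].

[[winter heron] [otter [mountain scribe]]]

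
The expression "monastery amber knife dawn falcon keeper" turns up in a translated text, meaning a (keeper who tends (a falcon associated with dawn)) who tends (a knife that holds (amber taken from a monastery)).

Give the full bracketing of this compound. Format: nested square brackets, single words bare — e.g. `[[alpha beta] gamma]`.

At the top level: head "keeper" (specifically "dawn falcon keeper"); modifier "monastery amber knife".
"monastery amber knife" → head "knife", modifier "monastery amber".
"monastery amber" → head "amber", modifier "monastery".
"dawn falcon keeper" → head "keeper", modifier "dawn falcon".
"dawn falcon" → head "falcon", modifier "dawn".
Putting it together: [[[monastery amber] knife] [[dawn falcon] keeper]].

[[[monastery amber] knife] [[dawn falcon] keeper]]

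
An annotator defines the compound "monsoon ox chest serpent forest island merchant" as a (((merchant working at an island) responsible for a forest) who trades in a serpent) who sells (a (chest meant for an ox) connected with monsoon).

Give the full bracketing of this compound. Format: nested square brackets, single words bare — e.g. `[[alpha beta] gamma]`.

[[monsoon [ox chest]] [serpent [forest [island merchant]]]]

Overall it is a kind of merchant (specifically "serpent forest island merchant"); the modifier is "monsoon ox chest".
Within "monsoon ox chest", the head is "chest" (specifically "ox chest") and the modifier is "monsoon".
Within "ox chest", the head is "chest" and the modifier is "ox".
Within "serpent forest island merchant", the head is "merchant" (specifically "forest island merchant") and the modifier is "serpent".
Within "forest island merchant", the head is "merchant" (specifically "island merchant") and the modifier is "forest".
Within "island merchant", the head is "merchant" and the modifier is "island".
Putting it together: [[monsoon [ox chest]] [serpent [forest [island merchant]]]].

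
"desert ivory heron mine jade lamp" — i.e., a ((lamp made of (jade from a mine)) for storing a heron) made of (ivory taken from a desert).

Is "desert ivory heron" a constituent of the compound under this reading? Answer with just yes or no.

no

The top-level split is [desert ivory] [heron mine jade lamp]; the full structure is [[desert ivory] [heron [[mine jade] lamp]]].
"desert ivory heron" straddles a constituent boundary, so it is not a single unit.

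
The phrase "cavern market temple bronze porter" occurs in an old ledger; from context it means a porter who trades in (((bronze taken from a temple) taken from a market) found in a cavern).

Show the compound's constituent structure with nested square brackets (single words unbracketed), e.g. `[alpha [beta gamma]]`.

[[cavern [market [temple bronze]]] porter]

Whole compound: head "porter", modifier "cavern market temple bronze".
Within "cavern market temple bronze", the head is "bronze" (specifically "market temple bronze") and the modifier is "cavern".
Within "market temple bronze", the head is "bronze" (specifically "temple bronze") and the modifier is "market".
Within "temple bronze", the head is "bronze" and the modifier is "temple".
Assembled: [[cavern [market [temple bronze]]] porter].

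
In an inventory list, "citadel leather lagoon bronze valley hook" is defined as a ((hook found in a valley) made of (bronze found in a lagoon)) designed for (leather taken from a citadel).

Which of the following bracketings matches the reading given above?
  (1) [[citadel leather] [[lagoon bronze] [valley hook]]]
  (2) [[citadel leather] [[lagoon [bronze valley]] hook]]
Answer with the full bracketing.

[[citadel leather] [[lagoon bronze] [valley hook]]]

The paraphrase's head is the "hook" part ("lagoon bronze valley hook"); its modifier is "citadel leather".
That top-level split, carried through the inner groups, gives [[citadel leather] [[lagoon bronze] [valley hook]]].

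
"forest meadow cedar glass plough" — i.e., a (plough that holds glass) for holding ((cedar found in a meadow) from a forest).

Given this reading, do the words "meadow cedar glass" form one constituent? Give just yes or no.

The top-level split is [forest meadow cedar] [glass plough]; the full structure is [[forest [meadow cedar]] [glass plough]].
"meadow cedar glass" straddles a constituent boundary, so it is not a single unit.

no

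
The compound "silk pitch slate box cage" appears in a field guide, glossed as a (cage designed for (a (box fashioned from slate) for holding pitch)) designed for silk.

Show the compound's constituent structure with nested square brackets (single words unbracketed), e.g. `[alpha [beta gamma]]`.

[silk [[pitch [slate box]] cage]]

Whole compound: head "cage" (specifically "pitch slate box cage"), modifier "silk".
"pitch slate box cage" → head "cage", modifier "pitch slate box".
"pitch slate box" → head "box" (specifically "slate box"), modifier "pitch".
"slate box" → head "box", modifier "slate".
Assembled: [silk [[pitch [slate box]] cage]].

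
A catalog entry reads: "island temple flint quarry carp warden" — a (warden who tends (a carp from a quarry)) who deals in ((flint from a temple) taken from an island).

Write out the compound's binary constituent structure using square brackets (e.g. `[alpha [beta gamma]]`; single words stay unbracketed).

[[island [temple flint]] [[quarry carp] warden]]

The outermost head in the paraphrase is "warden" (specifically "quarry carp warden"), modified by "island temple flint".
Inside "island temple flint": head "flint" (specifically "temple flint"), modifier "island".
Inside "temple flint": head "flint", modifier "temple".
Inside "quarry carp warden": head "warden", modifier "quarry carp".
Inside "quarry carp": head "carp", modifier "quarry".
Assembled: [[island [temple flint]] [[quarry carp] warden]].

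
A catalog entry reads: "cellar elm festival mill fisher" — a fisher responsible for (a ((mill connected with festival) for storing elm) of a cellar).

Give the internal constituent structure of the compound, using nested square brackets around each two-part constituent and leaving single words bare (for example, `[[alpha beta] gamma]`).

[[cellar [elm [festival mill]]] fisher]

Whole compound: head "fisher", modifier "cellar elm festival mill".
Within "cellar elm festival mill", the head is "mill" (specifically "elm festival mill") and the modifier is "cellar".
Within "elm festival mill", the head is "mill" (specifically "festival mill") and the modifier is "elm".
Within "festival mill", the head is "mill" and the modifier is "festival".
So the structure is [[cellar [elm [festival mill]]] fisher].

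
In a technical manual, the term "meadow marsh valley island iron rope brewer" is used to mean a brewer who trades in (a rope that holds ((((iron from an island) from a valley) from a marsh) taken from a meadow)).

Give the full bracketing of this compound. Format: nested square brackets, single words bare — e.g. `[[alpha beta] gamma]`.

[[[meadow [marsh [valley [island iron]]]] rope] brewer]

Overall it is a kind of brewer; the modifier is "meadow marsh valley island iron rope".
Within "meadow marsh valley island iron rope", the head is "rope" and the modifier is "meadow marsh valley island iron".
Within "meadow marsh valley island iron", the head is "iron" (specifically "marsh valley island iron") and the modifier is "meadow".
Within "marsh valley island iron", the head is "iron" (specifically "valley island iron") and the modifier is "marsh".
Within "valley island iron", the head is "iron" (specifically "island iron") and the modifier is "valley".
Within "island iron", the head is "iron" and the modifier is "island".
So the structure is [[[meadow [marsh [valley [island iron]]]] rope] brewer].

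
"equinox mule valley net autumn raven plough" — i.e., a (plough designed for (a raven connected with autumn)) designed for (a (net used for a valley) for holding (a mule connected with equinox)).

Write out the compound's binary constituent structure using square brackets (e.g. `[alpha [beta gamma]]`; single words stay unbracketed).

The outermost head in the paraphrase is "plough" (specifically "autumn raven plough"), modified by "equinox mule valley net".
Within "equinox mule valley net", the head is "net" (specifically "valley net") and the modifier is "equinox mule".
Within "equinox mule", the head is "mule" and the modifier is "equinox".
Within "valley net", the head is "net" and the modifier is "valley".
Within "autumn raven plough", the head is "plough" and the modifier is "autumn raven".
Within "autumn raven", the head is "raven" and the modifier is "autumn".
Assembled: [[[equinox mule] [valley net]] [[autumn raven] plough]].

[[[equinox mule] [valley net]] [[autumn raven] plough]]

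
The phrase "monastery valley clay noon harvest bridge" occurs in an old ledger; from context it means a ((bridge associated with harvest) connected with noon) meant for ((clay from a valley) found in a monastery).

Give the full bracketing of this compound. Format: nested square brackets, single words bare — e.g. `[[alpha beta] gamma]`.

The outermost head in the paraphrase is "bridge" (specifically "noon harvest bridge"), modified by "monastery valley clay".
Inside "monastery valley clay": head "clay" (specifically "valley clay"), modifier "monastery".
Inside "valley clay": head "clay", modifier "valley".
Inside "noon harvest bridge": head "bridge" (specifically "harvest bridge"), modifier "noon".
Inside "harvest bridge": head "bridge", modifier "harvest".
Putting it together: [[monastery [valley clay]] [noon [harvest bridge]]].

[[monastery [valley clay]] [noon [harvest bridge]]]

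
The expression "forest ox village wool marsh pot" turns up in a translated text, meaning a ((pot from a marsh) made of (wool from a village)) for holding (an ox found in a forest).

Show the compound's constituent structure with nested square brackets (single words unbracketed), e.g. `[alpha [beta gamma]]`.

Overall it is a kind of pot (specifically "village wool marsh pot"); the modifier is "forest ox".
"forest ox" → head "ox", modifier "forest".
"village wool marsh pot" → head "pot" (specifically "marsh pot"), modifier "village wool".
"village wool" → head "wool", modifier "village".
"marsh pot" → head "pot", modifier "marsh".
Putting it together: [[forest ox] [[village wool] [marsh pot]]].

[[forest ox] [[village wool] [marsh pot]]]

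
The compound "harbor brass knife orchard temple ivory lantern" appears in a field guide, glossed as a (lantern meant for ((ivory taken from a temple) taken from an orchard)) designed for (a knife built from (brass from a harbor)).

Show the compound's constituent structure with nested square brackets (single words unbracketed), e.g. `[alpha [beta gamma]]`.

At the top level: head "lantern" (specifically "orchard temple ivory lantern"); modifier "harbor brass knife".
Inside "harbor brass knife": head "knife", modifier "harbor brass".
Inside "harbor brass": head "brass", modifier "harbor".
Inside "orchard temple ivory lantern": head "lantern", modifier "orchard temple ivory".
Inside "orchard temple ivory": head "ivory" (specifically "temple ivory"), modifier "orchard".
Inside "temple ivory": head "ivory", modifier "temple".
Putting it together: [[[harbor brass] knife] [[orchard [temple ivory]] lantern]].

[[[harbor brass] knife] [[orchard [temple ivory]] lantern]]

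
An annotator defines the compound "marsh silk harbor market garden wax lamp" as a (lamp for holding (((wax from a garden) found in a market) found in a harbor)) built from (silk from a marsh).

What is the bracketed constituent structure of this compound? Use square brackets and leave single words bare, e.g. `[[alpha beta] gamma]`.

[[marsh silk] [[harbor [market [garden wax]]] lamp]]

Whole compound: head "lamp" (specifically "harbor market garden wax lamp"), modifier "marsh silk".
Inside "marsh silk": head "silk", modifier "marsh".
Inside "harbor market garden wax lamp": head "lamp", modifier "harbor market garden wax".
Inside "harbor market garden wax": head "wax" (specifically "market garden wax"), modifier "harbor".
Inside "market garden wax": head "wax" (specifically "garden wax"), modifier "market".
Inside "garden wax": head "wax", modifier "garden".
Putting it together: [[marsh silk] [[harbor [market [garden wax]]] lamp]].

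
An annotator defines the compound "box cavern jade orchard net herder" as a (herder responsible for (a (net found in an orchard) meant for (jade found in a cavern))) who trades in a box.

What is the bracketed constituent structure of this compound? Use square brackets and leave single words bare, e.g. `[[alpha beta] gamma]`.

[box [[[cavern jade] [orchard net]] herder]]

Overall it is a kind of herder (specifically "cavern jade orchard net herder"); the modifier is "box".
"cavern jade orchard net herder" → head "herder", modifier "cavern jade orchard net".
"cavern jade orchard net" → head "net" (specifically "orchard net"), modifier "cavern jade".
"cavern jade" → head "jade", modifier "cavern".
"orchard net" → head "net", modifier "orchard".
Putting it together: [box [[[cavern jade] [orchard net]] herder]].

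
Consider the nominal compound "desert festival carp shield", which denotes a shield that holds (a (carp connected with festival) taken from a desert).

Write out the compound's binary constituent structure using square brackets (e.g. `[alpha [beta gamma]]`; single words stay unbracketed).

[[desert [festival carp]] shield]

Overall it is a kind of shield; the modifier is "desert festival carp".
"desert festival carp" → head "carp" (specifically "festival carp"), modifier "desert".
"festival carp" → head "carp", modifier "festival".
Putting it together: [[desert [festival carp]] shield].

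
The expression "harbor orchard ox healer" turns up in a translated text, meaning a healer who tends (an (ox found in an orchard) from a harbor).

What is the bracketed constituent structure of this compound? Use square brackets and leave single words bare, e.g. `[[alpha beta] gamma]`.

At the top level: head "healer"; modifier "harbor orchard ox".
"harbor orchard ox" → head "ox" (specifically "orchard ox"), modifier "harbor".
"orchard ox" → head "ox", modifier "orchard".
So the structure is [[harbor [orchard ox]] healer].

[[harbor [orchard ox]] healer]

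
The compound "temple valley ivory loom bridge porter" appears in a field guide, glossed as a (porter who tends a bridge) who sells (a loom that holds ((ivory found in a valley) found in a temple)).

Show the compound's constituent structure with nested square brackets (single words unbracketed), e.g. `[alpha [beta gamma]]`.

[[[temple [valley ivory]] loom] [bridge porter]]

The outermost head in the paraphrase is "porter" (specifically "bridge porter"), modified by "temple valley ivory loom".
Within "temple valley ivory loom", the head is "loom" and the modifier is "temple valley ivory".
Within "temple valley ivory", the head is "ivory" (specifically "valley ivory") and the modifier is "temple".
Within "valley ivory", the head is "ivory" and the modifier is "valley".
Within "bridge porter", the head is "porter" and the modifier is "bridge".
So the structure is [[[temple [valley ivory]] loom] [bridge porter]].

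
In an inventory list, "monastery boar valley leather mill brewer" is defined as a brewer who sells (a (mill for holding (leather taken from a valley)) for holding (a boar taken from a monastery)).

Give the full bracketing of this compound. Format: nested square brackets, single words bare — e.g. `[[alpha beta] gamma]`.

The outermost head in the paraphrase is "brewer", modified by "monastery boar valley leather mill".
"monastery boar valley leather mill" → head "mill" (specifically "valley leather mill"), modifier "monastery boar".
"monastery boar" → head "boar", modifier "monastery".
"valley leather mill" → head "mill", modifier "valley leather".
"valley leather" → head "leather", modifier "valley".
Putting it together: [[[monastery boar] [[valley leather] mill]] brewer].

[[[monastery boar] [[valley leather] mill]] brewer]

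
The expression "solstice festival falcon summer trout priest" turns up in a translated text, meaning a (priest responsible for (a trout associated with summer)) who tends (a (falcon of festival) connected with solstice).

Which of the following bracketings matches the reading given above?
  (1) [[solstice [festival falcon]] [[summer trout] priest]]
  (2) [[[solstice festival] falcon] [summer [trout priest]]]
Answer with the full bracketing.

[[solstice [festival falcon]] [[summer trout] priest]]

The paraphrase's head is the "priest" part ("summer trout priest"); its modifier is "solstice festival falcon".
That top-level split, carried through the inner groups, gives [[solstice [festival falcon]] [[summer trout] priest]].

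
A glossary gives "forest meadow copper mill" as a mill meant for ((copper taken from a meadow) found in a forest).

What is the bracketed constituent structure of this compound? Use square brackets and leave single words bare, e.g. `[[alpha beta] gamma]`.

[[forest [meadow copper]] mill]

At the top level: head "mill"; modifier "forest meadow copper".
"forest meadow copper" → head "copper" (specifically "meadow copper"), modifier "forest".
"meadow copper" → head "copper", modifier "meadow".
So the structure is [[forest [meadow copper]] mill].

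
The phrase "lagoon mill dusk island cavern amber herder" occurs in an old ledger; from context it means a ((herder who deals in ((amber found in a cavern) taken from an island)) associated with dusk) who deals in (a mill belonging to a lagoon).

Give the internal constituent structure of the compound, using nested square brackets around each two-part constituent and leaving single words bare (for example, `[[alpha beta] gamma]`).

The outermost head in the paraphrase is "herder" (specifically "dusk island cavern amber herder"), modified by "lagoon mill".
Inside "lagoon mill": head "mill", modifier "lagoon".
Inside "dusk island cavern amber herder": head "herder" (specifically "island cavern amber herder"), modifier "dusk".
Inside "island cavern amber herder": head "herder", modifier "island cavern amber".
Inside "island cavern amber": head "amber" (specifically "cavern amber"), modifier "island".
Inside "cavern amber": head "amber", modifier "cavern".
Putting it together: [[lagoon mill] [dusk [[island [cavern amber]] herder]]].

[[lagoon mill] [dusk [[island [cavern amber]] herder]]]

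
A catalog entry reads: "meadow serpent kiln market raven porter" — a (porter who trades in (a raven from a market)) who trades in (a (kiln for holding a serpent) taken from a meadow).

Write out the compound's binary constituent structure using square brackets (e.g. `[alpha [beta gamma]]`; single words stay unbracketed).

At the top level: head "porter" (specifically "market raven porter"); modifier "meadow serpent kiln".
Within "meadow serpent kiln", the head is "kiln" (specifically "serpent kiln") and the modifier is "meadow".
Within "serpent kiln", the head is "kiln" and the modifier is "serpent".
Within "market raven porter", the head is "porter" and the modifier is "market raven".
Within "market raven", the head is "raven" and the modifier is "market".
So the structure is [[meadow [serpent kiln]] [[market raven] porter]].

[[meadow [serpent kiln]] [[market raven] porter]]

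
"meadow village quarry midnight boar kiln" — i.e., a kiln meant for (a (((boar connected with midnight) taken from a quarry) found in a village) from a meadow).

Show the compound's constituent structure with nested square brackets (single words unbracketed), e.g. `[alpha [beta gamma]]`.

The outermost head in the paraphrase is "kiln", modified by "meadow village quarry midnight boar".
Within "meadow village quarry midnight boar", the head is "boar" (specifically "village quarry midnight boar") and the modifier is "meadow".
Within "village quarry midnight boar", the head is "boar" (specifically "quarry midnight boar") and the modifier is "village".
Within "quarry midnight boar", the head is "boar" (specifically "midnight boar") and the modifier is "quarry".
Within "midnight boar", the head is "boar" and the modifier is "midnight".
Assembled: [[meadow [village [quarry [midnight boar]]]] kiln].

[[meadow [village [quarry [midnight boar]]]] kiln]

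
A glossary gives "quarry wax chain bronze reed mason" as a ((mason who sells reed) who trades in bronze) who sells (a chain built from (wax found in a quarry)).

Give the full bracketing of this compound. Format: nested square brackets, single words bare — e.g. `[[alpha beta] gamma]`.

Whole compound: head "mason" (specifically "bronze reed mason"), modifier "quarry wax chain".
Within "quarry wax chain", the head is "chain" and the modifier is "quarry wax".
Within "quarry wax", the head is "wax" and the modifier is "quarry".
Within "bronze reed mason", the head is "mason" (specifically "reed mason") and the modifier is "bronze".
Within "reed mason", the head is "mason" and the modifier is "reed".
So the structure is [[[quarry wax] chain] [bronze [reed mason]]].

[[[quarry wax] chain] [bronze [reed mason]]]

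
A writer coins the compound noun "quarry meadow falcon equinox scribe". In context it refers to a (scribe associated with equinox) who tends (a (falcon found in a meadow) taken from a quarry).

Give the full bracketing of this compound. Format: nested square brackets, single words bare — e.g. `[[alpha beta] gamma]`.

[[quarry [meadow falcon]] [equinox scribe]]

At the top level: head "scribe" (specifically "equinox scribe"); modifier "quarry meadow falcon".
Within "quarry meadow falcon", the head is "falcon" (specifically "meadow falcon") and the modifier is "quarry".
Within "meadow falcon", the head is "falcon" and the modifier is "meadow".
Within "equinox scribe", the head is "scribe" and the modifier is "equinox".
Assembled: [[quarry [meadow falcon]] [equinox scribe]].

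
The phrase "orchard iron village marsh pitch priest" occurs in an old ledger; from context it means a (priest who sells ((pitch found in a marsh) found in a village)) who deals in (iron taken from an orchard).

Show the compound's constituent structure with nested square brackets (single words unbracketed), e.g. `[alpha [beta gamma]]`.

Whole compound: head "priest" (specifically "village marsh pitch priest"), modifier "orchard iron".
"orchard iron" → head "iron", modifier "orchard".
"village marsh pitch priest" → head "priest", modifier "village marsh pitch".
"village marsh pitch" → head "pitch" (specifically "marsh pitch"), modifier "village".
"marsh pitch" → head "pitch", modifier "marsh".
So the structure is [[orchard iron] [[village [marsh pitch]] priest]].

[[orchard iron] [[village [marsh pitch]] priest]]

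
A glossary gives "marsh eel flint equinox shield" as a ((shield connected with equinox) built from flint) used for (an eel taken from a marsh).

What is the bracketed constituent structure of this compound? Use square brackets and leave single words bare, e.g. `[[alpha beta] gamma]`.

[[marsh eel] [flint [equinox shield]]]

Whole compound: head "shield" (specifically "flint equinox shield"), modifier "marsh eel".
Within "marsh eel", the head is "eel" and the modifier is "marsh".
Within "flint equinox shield", the head is "shield" (specifically "equinox shield") and the modifier is "flint".
Within "equinox shield", the head is "shield" and the modifier is "equinox".
Assembled: [[marsh eel] [flint [equinox shield]]].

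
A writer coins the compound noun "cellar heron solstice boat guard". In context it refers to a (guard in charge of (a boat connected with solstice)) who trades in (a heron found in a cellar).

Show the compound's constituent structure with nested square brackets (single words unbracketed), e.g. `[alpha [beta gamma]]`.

Whole compound: head "guard" (specifically "solstice boat guard"), modifier "cellar heron".
"cellar heron" → head "heron", modifier "cellar".
"solstice boat guard" → head "guard", modifier "solstice boat".
"solstice boat" → head "boat", modifier "solstice".
Assembled: [[cellar heron] [[solstice boat] guard]].

[[cellar heron] [[solstice boat] guard]]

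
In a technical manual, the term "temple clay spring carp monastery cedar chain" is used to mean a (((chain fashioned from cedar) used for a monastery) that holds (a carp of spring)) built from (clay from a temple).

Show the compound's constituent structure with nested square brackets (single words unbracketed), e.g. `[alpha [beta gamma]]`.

[[temple clay] [[spring carp] [monastery [cedar chain]]]]

At the top level: head "chain" (specifically "spring carp monastery cedar chain"); modifier "temple clay".
"temple clay" → head "clay", modifier "temple".
"spring carp monastery cedar chain" → head "chain" (specifically "monastery cedar chain"), modifier "spring carp".
"spring carp" → head "carp", modifier "spring".
"monastery cedar chain" → head "chain" (specifically "cedar chain"), modifier "monastery".
"cedar chain" → head "chain", modifier "cedar".
Assembled: [[temple clay] [[spring carp] [monastery [cedar chain]]]].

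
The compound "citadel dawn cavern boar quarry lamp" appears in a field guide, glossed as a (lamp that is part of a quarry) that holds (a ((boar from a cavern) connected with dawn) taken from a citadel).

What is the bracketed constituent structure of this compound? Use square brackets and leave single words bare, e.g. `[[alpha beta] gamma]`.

[[citadel [dawn [cavern boar]]] [quarry lamp]]

Overall it is a kind of lamp (specifically "quarry lamp"); the modifier is "citadel dawn cavern boar".
"citadel dawn cavern boar" → head "boar" (specifically "dawn cavern boar"), modifier "citadel".
"dawn cavern boar" → head "boar" (specifically "cavern boar"), modifier "dawn".
"cavern boar" → head "boar", modifier "cavern".
"quarry lamp" → head "lamp", modifier "quarry".
Putting it together: [[citadel [dawn [cavern boar]]] [quarry lamp]].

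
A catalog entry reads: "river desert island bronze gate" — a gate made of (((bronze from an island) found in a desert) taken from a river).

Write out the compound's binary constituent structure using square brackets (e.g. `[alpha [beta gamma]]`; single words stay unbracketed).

[[river [desert [island bronze]]] gate]

Whole compound: head "gate", modifier "river desert island bronze".
"river desert island bronze" → head "bronze" (specifically "desert island bronze"), modifier "river".
"desert island bronze" → head "bronze" (specifically "island bronze"), modifier "desert".
"island bronze" → head "bronze", modifier "island".
Assembled: [[river [desert [island bronze]]] gate].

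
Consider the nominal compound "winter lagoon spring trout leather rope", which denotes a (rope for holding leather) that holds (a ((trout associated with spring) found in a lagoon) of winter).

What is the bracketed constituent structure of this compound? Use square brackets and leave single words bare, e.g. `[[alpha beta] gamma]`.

[[winter [lagoon [spring trout]]] [leather rope]]

Overall it is a kind of rope (specifically "leather rope"); the modifier is "winter lagoon spring trout".
Inside "winter lagoon spring trout": head "trout" (specifically "lagoon spring trout"), modifier "winter".
Inside "lagoon spring trout": head "trout" (specifically "spring trout"), modifier "lagoon".
Inside "spring trout": head "trout", modifier "spring".
Inside "leather rope": head "rope", modifier "leather".
Assembled: [[winter [lagoon [spring trout]]] [leather rope]].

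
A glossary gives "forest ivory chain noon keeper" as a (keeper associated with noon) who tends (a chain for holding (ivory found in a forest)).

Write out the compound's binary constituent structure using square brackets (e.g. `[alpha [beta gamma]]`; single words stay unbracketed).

At the top level: head "keeper" (specifically "noon keeper"); modifier "forest ivory chain".
Within "forest ivory chain", the head is "chain" and the modifier is "forest ivory".
Within "forest ivory", the head is "ivory" and the modifier is "forest".
Within "noon keeper", the head is "keeper" and the modifier is "noon".
Putting it together: [[[forest ivory] chain] [noon keeper]].

[[[forest ivory] chain] [noon keeper]]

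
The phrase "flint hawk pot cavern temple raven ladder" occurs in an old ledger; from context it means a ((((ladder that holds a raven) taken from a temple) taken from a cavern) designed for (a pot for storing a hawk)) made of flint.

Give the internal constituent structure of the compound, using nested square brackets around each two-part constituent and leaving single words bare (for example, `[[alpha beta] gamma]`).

The outermost head in the paraphrase is "ladder" (specifically "hawk pot cavern temple raven ladder"), modified by "flint".
"hawk pot cavern temple raven ladder" → head "ladder" (specifically "cavern temple raven ladder"), modifier "hawk pot".
"hawk pot" → head "pot", modifier "hawk".
"cavern temple raven ladder" → head "ladder" (specifically "temple raven ladder"), modifier "cavern".
"temple raven ladder" → head "ladder" (specifically "raven ladder"), modifier "temple".
"raven ladder" → head "ladder", modifier "raven".
Putting it together: [flint [[hawk pot] [cavern [temple [raven ladder]]]]].

[flint [[hawk pot] [cavern [temple [raven ladder]]]]]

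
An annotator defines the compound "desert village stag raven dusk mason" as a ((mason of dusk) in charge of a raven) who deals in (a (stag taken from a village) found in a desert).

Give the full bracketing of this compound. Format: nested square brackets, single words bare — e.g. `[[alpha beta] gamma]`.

The outermost head in the paraphrase is "mason" (specifically "raven dusk mason"), modified by "desert village stag".
"desert village stag" → head "stag" (specifically "village stag"), modifier "desert".
"village stag" → head "stag", modifier "village".
"raven dusk mason" → head "mason" (specifically "dusk mason"), modifier "raven".
"dusk mason" → head "mason", modifier "dusk".
Putting it together: [[desert [village stag]] [raven [dusk mason]]].

[[desert [village stag]] [raven [dusk mason]]]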